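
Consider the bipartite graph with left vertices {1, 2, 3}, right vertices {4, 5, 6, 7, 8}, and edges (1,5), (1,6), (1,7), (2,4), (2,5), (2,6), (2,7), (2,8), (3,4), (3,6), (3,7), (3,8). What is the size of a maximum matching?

Step 1: List the neighbors of each left vertex:
  1: 5, 6, 7
  2: 4, 5, 6, 7, 8
  3: 4, 6, 7, 8

Step 2: Greedily match left vertices, then look for augmenting paths:
  Match 1 -- 5
  Match 2 -- 4
  Match 3 -- 6
  No augmenting path remains.

Step 3: Verify this is maximum:
  Matching size 3 = min(|L|, |R|) = min(3, 5), which is an upper bound, so this matching is maximum.

Maximum matching: {(1,5), (2,4), (3,6)}
Size: 3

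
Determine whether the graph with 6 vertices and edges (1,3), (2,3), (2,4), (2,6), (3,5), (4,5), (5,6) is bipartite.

Step 1: Attempt 2-coloring using BFS:
  Start at vertex 1, assign color 0
  Color vertex 3 with color 1 (neighbor of 1)
  Color vertex 2 with color 0 (neighbor of 3)
  Color vertex 5 with color 0 (neighbor of 3)
  Color vertex 4 with color 1 (neighbor of 2)
  Color vertex 6 with color 1 (neighbor of 2)

Step 2: 2-coloring succeeded. No conflicts found.
  Set A (color 0): {1, 2, 5}
  Set B (color 1): {3, 4, 6}

The graph is bipartite with partition {1, 2, 5}, {3, 4, 6}.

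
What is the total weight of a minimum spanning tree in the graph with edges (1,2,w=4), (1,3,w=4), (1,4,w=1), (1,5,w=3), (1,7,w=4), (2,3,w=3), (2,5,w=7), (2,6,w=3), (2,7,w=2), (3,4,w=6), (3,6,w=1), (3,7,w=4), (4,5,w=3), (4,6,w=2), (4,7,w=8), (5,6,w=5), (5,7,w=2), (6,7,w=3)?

Apply Kruskal's algorithm (sort edges by weight, add if no cycle):

Sorted edges by weight:
  (1,4) w=1
  (3,6) w=1
  (2,7) w=2
  (4,6) w=2
  (5,7) w=2
  (1,5) w=3
  (2,3) w=3
  (2,6) w=3
  (4,5) w=3
  (6,7) w=3
  (1,7) w=4
  (1,2) w=4
  (1,3) w=4
  (3,7) w=4
  (5,6) w=5
  (3,4) w=6
  (2,5) w=7
  (4,7) w=8

Add edge (1,4) w=1 -- no cycle. Running total: 1
Add edge (3,6) w=1 -- no cycle. Running total: 2
Add edge (2,7) w=2 -- no cycle. Running total: 4
Add edge (4,6) w=2 -- no cycle. Running total: 6
Add edge (5,7) w=2 -- no cycle. Running total: 8
Add edge (1,5) w=3 -- no cycle. Running total: 11

MST edges: (1,4,w=1), (3,6,w=1), (2,7,w=2), (4,6,w=2), (5,7,w=2), (1,5,w=3)
Total MST weight: 1 + 1 + 2 + 2 + 2 + 3 = 11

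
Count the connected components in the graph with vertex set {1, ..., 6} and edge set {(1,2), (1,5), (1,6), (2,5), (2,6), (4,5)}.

Step 1: Build adjacency list from edges:
  1: 2, 5, 6
  2: 1, 5, 6
  3: (none)
  4: 5
  5: 1, 2, 4
  6: 1, 2

Step 2: Run BFS/DFS from vertex 1:
  Visited: {1, 2, 5, 6, 4}
  Reached 5 of 6 vertices

Step 3: Only 5 of 6 vertices reached. Graph is disconnected.
Connected components: {1, 2, 4, 5, 6}, {3}
Number of connected components: 2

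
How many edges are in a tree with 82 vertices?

A tree on n vertices always has exactly n - 1 edges.
For n = 82: edges = 82 - 1 = 81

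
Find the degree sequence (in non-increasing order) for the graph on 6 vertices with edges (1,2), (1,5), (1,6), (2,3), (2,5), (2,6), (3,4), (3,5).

Step 1: Count edges incident to each vertex:
  deg(1) = 3 (neighbors: 2, 5, 6)
  deg(2) = 4 (neighbors: 1, 3, 5, 6)
  deg(3) = 3 (neighbors: 2, 4, 5)
  deg(4) = 1 (neighbors: 3)
  deg(5) = 3 (neighbors: 1, 2, 3)
  deg(6) = 2 (neighbors: 1, 2)

Step 2: Sort degrees in non-increasing order:
  Degrees: [3, 4, 3, 1, 3, 2] -> sorted: [4, 3, 3, 3, 2, 1]

Degree sequence: [4, 3, 3, 3, 2, 1]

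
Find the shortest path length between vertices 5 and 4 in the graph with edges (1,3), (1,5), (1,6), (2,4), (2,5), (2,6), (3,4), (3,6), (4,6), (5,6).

Step 1: Build adjacency list:
  1: 3, 5, 6
  2: 4, 5, 6
  3: 1, 4, 6
  4: 2, 3, 6
  5: 1, 2, 6
  6: 1, 2, 3, 4, 5

Step 2: BFS from vertex 5 to find shortest path to 4:
  vertex 1 reached at distance 1
  vertex 2 reached at distance 1
  vertex 6 reached at distance 1
  vertex 3 reached at distance 2
  vertex 4 reached at distance 2

Step 3: Shortest path: 5 -> 2 -> 4
Path length: 2 edges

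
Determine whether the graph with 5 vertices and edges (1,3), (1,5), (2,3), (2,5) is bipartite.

Step 1: Attempt 2-coloring using BFS:
  Start at vertex 1, assign color 0
  Color vertex 3 with color 1 (neighbor of 1)
  Color vertex 5 with color 1 (neighbor of 1)
  Color vertex 2 with color 0 (neighbor of 3)
  Start new component at vertex 4, assign color 0

Step 2: 2-coloring succeeded. No conflicts found.
  Set A (color 0): {1, 2, 4}
  Set B (color 1): {3, 5}

The graph is bipartite with partition {1, 2, 4}, {3, 5}.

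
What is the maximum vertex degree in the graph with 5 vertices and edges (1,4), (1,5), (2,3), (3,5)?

Step 1: Count edges incident to each vertex:
  deg(1) = 2 (neighbors: 4, 5)
  deg(2) = 1 (neighbors: 3)
  deg(3) = 2 (neighbors: 2, 5)
  deg(4) = 1 (neighbors: 1)
  deg(5) = 2 (neighbors: 1, 3)

Step 2: Find maximum:
  max(2, 1, 2, 1, 2) = 2 (vertex 1)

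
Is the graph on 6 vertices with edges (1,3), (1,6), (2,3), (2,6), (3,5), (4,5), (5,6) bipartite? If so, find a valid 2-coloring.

Step 1: Attempt 2-coloring using BFS:
  Start at vertex 1, assign color 0
  Color vertex 3 with color 1 (neighbor of 1)
  Color vertex 6 with color 1 (neighbor of 1)
  Color vertex 2 with color 0 (neighbor of 3)
  Color vertex 5 with color 0 (neighbor of 3)
  Color vertex 4 with color 1 (neighbor of 5)

Step 2: 2-coloring succeeded. No conflicts found.
  Set A (color 0): {1, 2, 5}
  Set B (color 1): {3, 4, 6}

The graph is bipartite with partition {1, 2, 5}, {3, 4, 6}.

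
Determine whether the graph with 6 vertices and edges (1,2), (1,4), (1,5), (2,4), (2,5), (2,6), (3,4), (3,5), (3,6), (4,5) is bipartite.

Step 1: Attempt 2-coloring using BFS:
  Start at vertex 1, assign color 0
  Color vertex 2 with color 1 (neighbor of 1)
  Color vertex 4 with color 1 (neighbor of 1)
  Color vertex 5 with color 1 (neighbor of 1)

Step 2: Conflict found! Vertices 2 and 4 are adjacent but have the same color.
This means the graph contains an odd cycle.

The graph is NOT bipartite.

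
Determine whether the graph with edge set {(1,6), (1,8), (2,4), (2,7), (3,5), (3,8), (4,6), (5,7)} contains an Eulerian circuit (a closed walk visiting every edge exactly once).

Step 1: Find the degree of each vertex:
  deg(1) = 2
  deg(2) = 2
  deg(3) = 2
  deg(4) = 2
  deg(5) = 2
  deg(6) = 2
  deg(7) = 2
  deg(8) = 2

Step 2: Count vertices with odd degree:
  All vertices have even degree (0 odd-degree vertices)

Step 3: Apply Euler's theorem:
  - Eulerian circuit exists iff graph is connected and all vertices have even degree
  - Eulerian path exists iff graph is connected and has 0 or 2 odd-degree vertices

Graph is connected with 0 odd-degree vertices.
Both Eulerian circuit and Eulerian path exist.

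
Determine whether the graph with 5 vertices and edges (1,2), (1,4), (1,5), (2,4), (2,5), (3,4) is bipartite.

Step 1: Attempt 2-coloring using BFS:
  Start at vertex 1, assign color 0
  Color vertex 2 with color 1 (neighbor of 1)
  Color vertex 4 with color 1 (neighbor of 1)
  Color vertex 5 with color 1 (neighbor of 1)

Step 2: Conflict found! Vertices 2 and 4 are adjacent but have the same color.
This means the graph contains an odd cycle.

The graph is NOT bipartite.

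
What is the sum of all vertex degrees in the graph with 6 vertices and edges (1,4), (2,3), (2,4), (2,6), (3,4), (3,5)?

Step 1: Count edges incident to each vertex:
  deg(1) = 1 (neighbors: 4)
  deg(2) = 3 (neighbors: 3, 4, 6)
  deg(3) = 3 (neighbors: 2, 4, 5)
  deg(4) = 3 (neighbors: 1, 2, 3)
  deg(5) = 1 (neighbors: 3)
  deg(6) = 1 (neighbors: 2)

Step 2: Sum all degrees:
  1 + 3 + 3 + 3 + 1 + 1 = 12

Verification: sum of degrees = 2 * |E| = 2 * 6 = 12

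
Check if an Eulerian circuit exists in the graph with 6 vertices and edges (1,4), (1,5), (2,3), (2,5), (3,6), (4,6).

Step 1: Find the degree of each vertex:
  deg(1) = 2
  deg(2) = 2
  deg(3) = 2
  deg(4) = 2
  deg(5) = 2
  deg(6) = 2

Step 2: Count vertices with odd degree:
  All vertices have even degree (0 odd-degree vertices)

Step 3: Apply Euler's theorem:
  - Eulerian circuit exists iff graph is connected and all vertices have even degree
  - Eulerian path exists iff graph is connected and has 0 or 2 odd-degree vertices

Graph is connected with 0 odd-degree vertices.
Both Eulerian circuit and Eulerian path exist.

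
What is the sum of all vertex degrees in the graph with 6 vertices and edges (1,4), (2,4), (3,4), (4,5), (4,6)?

Step 1: Count edges incident to each vertex:
  deg(1) = 1 (neighbors: 4)
  deg(2) = 1 (neighbors: 4)
  deg(3) = 1 (neighbors: 4)
  deg(4) = 5 (neighbors: 1, 2, 3, 5, 6)
  deg(5) = 1 (neighbors: 4)
  deg(6) = 1 (neighbors: 4)

Step 2: Sum all degrees:
  1 + 1 + 1 + 5 + 1 + 1 = 10

Verification: sum of degrees = 2 * |E| = 2 * 5 = 10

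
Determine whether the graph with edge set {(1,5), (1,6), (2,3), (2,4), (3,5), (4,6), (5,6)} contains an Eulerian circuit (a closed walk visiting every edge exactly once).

Step 1: Find the degree of each vertex:
  deg(1) = 2
  deg(2) = 2
  deg(3) = 2
  deg(4) = 2
  deg(5) = 3
  deg(6) = 3

Step 2: Count vertices with odd degree:
  Odd-degree vertices: 5, 6 (2 total)

Step 3: Apply Euler's theorem:
  - Eulerian circuit exists iff graph is connected and all vertices have even degree
  - Eulerian path exists iff graph is connected and has 0 or 2 odd-degree vertices

Graph is connected with exactly 2 odd-degree vertices (5, 6).
Eulerian path exists (starting and ending at the odd-degree vertices), but no Eulerian circuit.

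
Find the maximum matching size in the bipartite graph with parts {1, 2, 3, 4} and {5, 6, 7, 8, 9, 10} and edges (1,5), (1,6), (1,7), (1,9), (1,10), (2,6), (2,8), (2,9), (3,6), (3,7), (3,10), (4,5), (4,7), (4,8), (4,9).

Step 1: List the neighbors of each left vertex:
  1: 5, 6, 7, 9, 10
  2: 6, 8, 9
  3: 6, 7, 10
  4: 5, 7, 8, 9

Step 2: Greedily match left vertices, then look for augmenting paths:
  Match 1 -- 5
  Match 2 -- 6
  Match 3 -- 7
  Match 4 -- 8
  No augmenting path remains.

Step 3: Verify this is maximum:
  Matching size 4 = min(|L|, |R|) = min(4, 6), which is an upper bound, so this matching is maximum.

Maximum matching: {(1,5), (2,6), (3,7), (4,8)}
Size: 4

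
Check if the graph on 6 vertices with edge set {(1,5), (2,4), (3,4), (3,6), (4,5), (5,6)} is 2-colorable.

Step 1: Attempt 2-coloring using BFS:
  Start at vertex 1, assign color 0
  Color vertex 5 with color 1 (neighbor of 1)
  Color vertex 4 with color 0 (neighbor of 5)
  Color vertex 6 with color 0 (neighbor of 5)
  Color vertex 2 with color 1 (neighbor of 4)
  Color vertex 3 with color 1 (neighbor of 4)

Step 2: 2-coloring succeeded. No conflicts found.
  Set A (color 0): {1, 4, 6}
  Set B (color 1): {2, 3, 5}

The graph is bipartite with partition {1, 4, 6}, {2, 3, 5}.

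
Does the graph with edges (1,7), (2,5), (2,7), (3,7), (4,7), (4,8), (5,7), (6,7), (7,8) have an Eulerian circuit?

Step 1: Find the degree of each vertex:
  deg(1) = 1
  deg(2) = 2
  deg(3) = 1
  deg(4) = 2
  deg(5) = 2
  deg(6) = 1
  deg(7) = 7
  deg(8) = 2

Step 2: Count vertices with odd degree:
  Odd-degree vertices: 1, 3, 6, 7 (4 total)

Step 3: Apply Euler's theorem:
  - Eulerian circuit exists iff graph is connected and all vertices have even degree
  - Eulerian path exists iff graph is connected and has 0 or 2 odd-degree vertices

Graph has 4 odd-degree vertices (need 0 or 2).
Neither Eulerian path nor Eulerian circuit exists.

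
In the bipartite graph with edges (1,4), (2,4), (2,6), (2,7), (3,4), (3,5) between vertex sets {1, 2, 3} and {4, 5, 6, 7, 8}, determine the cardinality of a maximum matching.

Step 1: List the neighbors of each left vertex:
  1: 4
  2: 4, 6, 7
  3: 4, 5

Step 2: Greedily match left vertices, then look for augmenting paths:
  Match 1 -- 4
  Match 2 -- 6
  Match 3 -- 5
  No augmenting path remains.

Step 3: Verify this is maximum:
  Matching size 3 = min(|L|, |R|) = min(3, 5), which is an upper bound, so this matching is maximum.

Maximum matching: {(1,4), (2,6), (3,5)}
Size: 3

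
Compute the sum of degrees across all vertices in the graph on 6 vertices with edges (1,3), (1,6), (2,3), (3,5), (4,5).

Step 1: Count edges incident to each vertex:
  deg(1) = 2 (neighbors: 3, 6)
  deg(2) = 1 (neighbors: 3)
  deg(3) = 3 (neighbors: 1, 2, 5)
  deg(4) = 1 (neighbors: 5)
  deg(5) = 2 (neighbors: 3, 4)
  deg(6) = 1 (neighbors: 1)

Step 2: Sum all degrees:
  2 + 1 + 3 + 1 + 2 + 1 = 10

Verification: sum of degrees = 2 * |E| = 2 * 5 = 10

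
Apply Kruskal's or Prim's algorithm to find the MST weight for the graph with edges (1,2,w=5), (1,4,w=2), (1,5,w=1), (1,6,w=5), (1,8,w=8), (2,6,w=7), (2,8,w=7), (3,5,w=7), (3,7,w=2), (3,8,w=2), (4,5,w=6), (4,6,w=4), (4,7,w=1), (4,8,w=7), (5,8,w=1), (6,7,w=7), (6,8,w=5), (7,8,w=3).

Apply Kruskal's algorithm (sort edges by weight, add if no cycle):

Sorted edges by weight:
  (1,5) w=1
  (4,7) w=1
  (5,8) w=1
  (1,4) w=2
  (3,8) w=2
  (3,7) w=2
  (7,8) w=3
  (4,6) w=4
  (1,2) w=5
  (1,6) w=5
  (6,8) w=5
  (4,5) w=6
  (2,8) w=7
  (2,6) w=7
  (3,5) w=7
  (4,8) w=7
  (6,7) w=7
  (1,8) w=8

Add edge (1,5) w=1 -- no cycle. Running total: 1
Add edge (4,7) w=1 -- no cycle. Running total: 2
Add edge (5,8) w=1 -- no cycle. Running total: 3
Add edge (1,4) w=2 -- no cycle. Running total: 5
Add edge (3,8) w=2 -- no cycle. Running total: 7
Skip edge (3,7) w=2 -- would create cycle
Skip edge (7,8) w=3 -- would create cycle
Add edge (4,6) w=4 -- no cycle. Running total: 11
Add edge (1,2) w=5 -- no cycle. Running total: 16

MST edges: (1,5,w=1), (4,7,w=1), (5,8,w=1), (1,4,w=2), (3,8,w=2), (4,6,w=4), (1,2,w=5)
Total MST weight: 1 + 1 + 1 + 2 + 2 + 4 + 5 = 16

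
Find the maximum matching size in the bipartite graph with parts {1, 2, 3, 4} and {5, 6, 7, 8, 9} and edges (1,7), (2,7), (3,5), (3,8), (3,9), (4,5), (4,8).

Step 1: List the neighbors of each left vertex:
  1: 7
  2: 7
  3: 5, 8, 9
  4: 5, 8

Step 2: Greedily match left vertices, then look for augmenting paths:
  Match 1 -- 7
  Match 3 -- 5
  Match 4 -- 8
  No augmenting path remains.

Step 3: Verify this is maximum:
  Matching has size 3. The vertex set {3, 4, 7} covers every edge and has size 3; any matching has at most one edge per cover vertex, so 3 is maximum (König's theorem).

Maximum matching: {(1,7), (3,5), (4,8)}
Size: 3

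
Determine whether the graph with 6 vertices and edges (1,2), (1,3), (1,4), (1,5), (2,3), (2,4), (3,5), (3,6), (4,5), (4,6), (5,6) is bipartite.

Step 1: Attempt 2-coloring using BFS:
  Start at vertex 1, assign color 0
  Color vertex 2 with color 1 (neighbor of 1)
  Color vertex 3 with color 1 (neighbor of 1)
  Color vertex 4 with color 1 (neighbor of 1)
  Color vertex 5 with color 1 (neighbor of 1)

Step 2: Conflict found! Vertices 2 and 3 are adjacent but have the same color.
This means the graph contains an odd cycle.

The graph is NOT bipartite.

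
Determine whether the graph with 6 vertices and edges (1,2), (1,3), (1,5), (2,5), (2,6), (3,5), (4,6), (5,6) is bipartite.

Step 1: Attempt 2-coloring using BFS:
  Start at vertex 1, assign color 0
  Color vertex 2 with color 1 (neighbor of 1)
  Color vertex 3 with color 1 (neighbor of 1)
  Color vertex 5 with color 1 (neighbor of 1)

Step 2: Conflict found! Vertices 2 and 5 are adjacent but have the same color.
This means the graph contains an odd cycle.

The graph is NOT bipartite.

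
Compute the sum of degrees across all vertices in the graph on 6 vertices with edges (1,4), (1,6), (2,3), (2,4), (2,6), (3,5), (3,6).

Step 1: Count edges incident to each vertex:
  deg(1) = 2 (neighbors: 4, 6)
  deg(2) = 3 (neighbors: 3, 4, 6)
  deg(3) = 3 (neighbors: 2, 5, 6)
  deg(4) = 2 (neighbors: 1, 2)
  deg(5) = 1 (neighbors: 3)
  deg(6) = 3 (neighbors: 1, 2, 3)

Step 2: Sum all degrees:
  2 + 3 + 3 + 2 + 1 + 3 = 14

Verification: sum of degrees = 2 * |E| = 2 * 7 = 14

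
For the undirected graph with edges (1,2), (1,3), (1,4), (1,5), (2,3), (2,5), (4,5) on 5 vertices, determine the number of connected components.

Step 1: Build adjacency list from edges:
  1: 2, 3, 4, 5
  2: 1, 3, 5
  3: 1, 2
  4: 1, 5
  5: 1, 2, 4

Step 2: Run BFS/DFS from vertex 1:
  Visited: {1, 2, 3, 4, 5}
  Reached 5 of 5 vertices

Step 3: All 5 vertices reached from vertex 1, so the graph is connected.
Number of connected components: 1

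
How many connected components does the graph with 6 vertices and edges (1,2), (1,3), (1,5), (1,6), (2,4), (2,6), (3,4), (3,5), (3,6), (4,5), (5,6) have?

Step 1: Build adjacency list from edges:
  1: 2, 3, 5, 6
  2: 1, 4, 6
  3: 1, 4, 5, 6
  4: 2, 3, 5
  5: 1, 3, 4, 6
  6: 1, 2, 3, 5

Step 2: Run BFS/DFS from vertex 1:
  Visited: {1, 2, 3, 5, 6, 4}
  Reached 6 of 6 vertices

Step 3: All 6 vertices reached from vertex 1, so the graph is connected.
Number of connected components: 1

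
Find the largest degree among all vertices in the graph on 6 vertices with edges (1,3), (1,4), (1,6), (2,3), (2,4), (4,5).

Step 1: Count edges incident to each vertex:
  deg(1) = 3 (neighbors: 3, 4, 6)
  deg(2) = 2 (neighbors: 3, 4)
  deg(3) = 2 (neighbors: 1, 2)
  deg(4) = 3 (neighbors: 1, 2, 5)
  deg(5) = 1 (neighbors: 4)
  deg(6) = 1 (neighbors: 1)

Step 2: Find maximum:
  max(3, 2, 2, 3, 1, 1) = 3 (vertex 1)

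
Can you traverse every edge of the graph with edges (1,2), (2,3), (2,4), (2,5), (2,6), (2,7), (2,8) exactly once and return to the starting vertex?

Step 1: Find the degree of each vertex:
  deg(1) = 1
  deg(2) = 7
  deg(3) = 1
  deg(4) = 1
  deg(5) = 1
  deg(6) = 1
  deg(7) = 1
  deg(8) = 1

Step 2: Count vertices with odd degree:
  Odd-degree vertices: 1, 2, 3, 4, 5, 6, 7, 8 (8 total)

Step 3: Apply Euler's theorem:
  - Eulerian circuit exists iff graph is connected and all vertices have even degree
  - Eulerian path exists iff graph is connected and has 0 or 2 odd-degree vertices

Graph has 8 odd-degree vertices (need 0 or 2).
Neither Eulerian path nor Eulerian circuit exists.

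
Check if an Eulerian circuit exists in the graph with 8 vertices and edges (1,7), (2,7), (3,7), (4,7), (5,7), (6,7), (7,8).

Step 1: Find the degree of each vertex:
  deg(1) = 1
  deg(2) = 1
  deg(3) = 1
  deg(4) = 1
  deg(5) = 1
  deg(6) = 1
  deg(7) = 7
  deg(8) = 1

Step 2: Count vertices with odd degree:
  Odd-degree vertices: 1, 2, 3, 4, 5, 6, 7, 8 (8 total)

Step 3: Apply Euler's theorem:
  - Eulerian circuit exists iff graph is connected and all vertices have even degree
  - Eulerian path exists iff graph is connected and has 0 or 2 odd-degree vertices

Graph has 8 odd-degree vertices (need 0 or 2).
Neither Eulerian path nor Eulerian circuit exists.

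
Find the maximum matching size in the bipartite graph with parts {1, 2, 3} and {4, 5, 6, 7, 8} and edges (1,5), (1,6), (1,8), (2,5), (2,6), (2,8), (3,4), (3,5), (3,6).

Step 1: List the neighbors of each left vertex:
  1: 5, 6, 8
  2: 5, 6, 8
  3: 4, 5, 6

Step 2: Greedily match left vertices, then look for augmenting paths:
  Match 1 -- 5
  Match 2 -- 6
  Match 3 -- 4
  No augmenting path remains.

Step 3: Verify this is maximum:
  Matching size 3 = min(|L|, |R|) = min(3, 5), which is an upper bound, so this matching is maximum.

Maximum matching: {(1,5), (2,6), (3,4)}
Size: 3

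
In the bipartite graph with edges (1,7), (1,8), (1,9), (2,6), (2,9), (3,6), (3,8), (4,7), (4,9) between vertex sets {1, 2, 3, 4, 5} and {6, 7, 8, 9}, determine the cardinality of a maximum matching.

Step 1: List the neighbors of each left vertex:
  1: 7, 8, 9
  2: 6, 9
  3: 6, 8
  4: 7, 9
  5: (none)

Step 2: Greedily match left vertices, then look for augmenting paths:
  Match 1 -- 7
  Match 2 -- 6
  Match 3 -- 8
  Match 4 -- 9
  No augmenting path remains.

Step 3: Verify this is maximum:
  Matching size 4 = min(|L|, |R|) = min(5, 4), which is an upper bound, so this matching is maximum.

Maximum matching: {(1,7), (2,6), (3,8), (4,9)}
Size: 4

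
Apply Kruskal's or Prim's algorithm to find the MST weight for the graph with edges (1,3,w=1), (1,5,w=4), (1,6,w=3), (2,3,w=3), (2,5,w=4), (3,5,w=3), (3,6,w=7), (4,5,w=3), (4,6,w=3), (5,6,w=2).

Apply Kruskal's algorithm (sort edges by weight, add if no cycle):

Sorted edges by weight:
  (1,3) w=1
  (5,6) w=2
  (1,6) w=3
  (2,3) w=3
  (3,5) w=3
  (4,5) w=3
  (4,6) w=3
  (1,5) w=4
  (2,5) w=4
  (3,6) w=7

Add edge (1,3) w=1 -- no cycle. Running total: 1
Add edge (5,6) w=2 -- no cycle. Running total: 3
Add edge (1,6) w=3 -- no cycle. Running total: 6
Add edge (2,3) w=3 -- no cycle. Running total: 9
Skip edge (3,5) w=3 -- would create cycle
Add edge (4,5) w=3 -- no cycle. Running total: 12

MST edges: (1,3,w=1), (5,6,w=2), (1,6,w=3), (2,3,w=3), (4,5,w=3)
Total MST weight: 1 + 2 + 3 + 3 + 3 = 12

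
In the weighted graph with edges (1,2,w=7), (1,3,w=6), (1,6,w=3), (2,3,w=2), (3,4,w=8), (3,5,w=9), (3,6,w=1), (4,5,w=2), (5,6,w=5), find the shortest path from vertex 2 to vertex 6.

Step 1: Build adjacency list with weights:
  1: 2(w=7), 3(w=6), 6(w=3)
  2: 1(w=7), 3(w=2)
  3: 1(w=6), 2(w=2), 4(w=8), 5(w=9), 6(w=1)
  4: 3(w=8), 5(w=2)
  5: 3(w=9), 4(w=2), 6(w=5)
  6: 1(w=3), 3(w=1), 5(w=5)

Step 2: Apply Dijkstra's algorithm from vertex 2:
  Visit vertex 2 (distance=0)
    Update dist[1] = 7
    Update dist[3] = 2
  Visit vertex 3 (distance=2)
    Update dist[4] = 10
    Update dist[5] = 11
    Update dist[6] = 3
  Visit vertex 6 (distance=3)
    Update dist[1] = 6
    Update dist[5] = 8

Step 3: Shortest path: 2 -> 3 -> 6
Total weight: 2 + 1 = 3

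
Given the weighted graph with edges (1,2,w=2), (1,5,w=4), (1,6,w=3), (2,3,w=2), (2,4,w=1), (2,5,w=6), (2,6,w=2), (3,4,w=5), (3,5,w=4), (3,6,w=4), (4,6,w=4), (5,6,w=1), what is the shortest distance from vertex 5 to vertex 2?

Step 1: Build adjacency list with weights:
  1: 2(w=2), 5(w=4), 6(w=3)
  2: 1(w=2), 3(w=2), 4(w=1), 5(w=6), 6(w=2)
  3: 2(w=2), 4(w=5), 5(w=4), 6(w=4)
  4: 2(w=1), 3(w=5), 6(w=4)
  5: 1(w=4), 2(w=6), 3(w=4), 6(w=1)
  6: 1(w=3), 2(w=2), 3(w=4), 4(w=4), 5(w=1)

Step 2: Apply Dijkstra's algorithm from vertex 5:
  Visit vertex 5 (distance=0)
    Update dist[1] = 4
    Update dist[2] = 6
    Update dist[3] = 4
    Update dist[6] = 1
  Visit vertex 6 (distance=1)
    Update dist[2] = 3
    Update dist[4] = 5
  Visit vertex 2 (distance=3)
    Update dist[4] = 4

Step 3: Shortest path: 5 -> 6 -> 2
Total weight: 1 + 2 = 3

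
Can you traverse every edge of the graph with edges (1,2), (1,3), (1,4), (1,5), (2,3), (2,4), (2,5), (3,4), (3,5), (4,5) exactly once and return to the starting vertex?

Step 1: Find the degree of each vertex:
  deg(1) = 4
  deg(2) = 4
  deg(3) = 4
  deg(4) = 4
  deg(5) = 4

Step 2: Count vertices with odd degree:
  All vertices have even degree (0 odd-degree vertices)

Step 3: Apply Euler's theorem:
  - Eulerian circuit exists iff graph is connected and all vertices have even degree
  - Eulerian path exists iff graph is connected and has 0 or 2 odd-degree vertices

Graph is connected with 0 odd-degree vertices.
Both Eulerian circuit and Eulerian path exist.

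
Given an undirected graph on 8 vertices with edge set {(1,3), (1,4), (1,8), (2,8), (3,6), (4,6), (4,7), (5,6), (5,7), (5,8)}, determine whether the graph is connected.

Step 1: Build adjacency list from edges:
  1: 3, 4, 8
  2: 8
  3: 1, 6
  4: 1, 6, 7
  5: 6, 7, 8
  6: 3, 4, 5
  7: 4, 5
  8: 1, 2, 5

Step 2: Run BFS/DFS from vertex 1:
  Visited: {1, 3, 4, 8, 6, 7, 2, 5}
  Reached 8 of 8 vertices

Step 3: All 8 vertices reached from vertex 1, so the graph is connected.
Answer: Yes, the graph is connected.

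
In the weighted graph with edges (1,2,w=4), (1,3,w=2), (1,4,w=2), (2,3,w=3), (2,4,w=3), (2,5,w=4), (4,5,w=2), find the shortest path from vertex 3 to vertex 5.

Step 1: Build adjacency list with weights:
  1: 2(w=4), 3(w=2), 4(w=2)
  2: 1(w=4), 3(w=3), 4(w=3), 5(w=4)
  3: 1(w=2), 2(w=3)
  4: 1(w=2), 2(w=3), 5(w=2)
  5: 2(w=4), 4(w=2)

Step 2: Apply Dijkstra's algorithm from vertex 3:
  Visit vertex 3 (distance=0)
    Update dist[1] = 2
    Update dist[2] = 3
  Visit vertex 1 (distance=2)
    Update dist[4] = 4
  Visit vertex 2 (distance=3)
    Update dist[5] = 7
  Visit vertex 4 (distance=4)
    Update dist[5] = 6
  Visit vertex 5 (distance=6)

Step 3: Shortest path: 3 -> 1 -> 4 -> 5
Total weight: 2 + 2 + 2 = 6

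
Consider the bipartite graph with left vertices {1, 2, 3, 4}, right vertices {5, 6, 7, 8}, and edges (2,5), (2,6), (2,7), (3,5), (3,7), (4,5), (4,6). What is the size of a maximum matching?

Step 1: List the neighbors of each left vertex:
  1: (none)
  2: 5, 6, 7
  3: 5, 7
  4: 5, 6

Step 2: Greedily match left vertices, then look for augmenting paths:
  Match 2 -- 5
  Match 3 -- 7
  Match 4 -- 6
  No augmenting path remains.

Step 3: Verify this is maximum:
  Matching has size 3. The vertex set {2, 3, 4} covers every edge and has size 3; any matching has at most one edge per cover vertex, so 3 is maximum (König's theorem).

Maximum matching: {(2,5), (3,7), (4,6)}
Size: 3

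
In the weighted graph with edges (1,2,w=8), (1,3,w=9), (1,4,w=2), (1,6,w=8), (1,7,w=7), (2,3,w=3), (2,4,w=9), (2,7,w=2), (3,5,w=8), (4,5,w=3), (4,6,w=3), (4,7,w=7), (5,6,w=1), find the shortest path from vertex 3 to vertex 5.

Step 1: Build adjacency list with weights:
  1: 2(w=8), 3(w=9), 4(w=2), 6(w=8), 7(w=7)
  2: 1(w=8), 3(w=3), 4(w=9), 7(w=2)
  3: 1(w=9), 2(w=3), 5(w=8)
  4: 1(w=2), 2(w=9), 5(w=3), 6(w=3), 7(w=7)
  5: 3(w=8), 4(w=3), 6(w=1)
  6: 1(w=8), 4(w=3), 5(w=1)
  7: 1(w=7), 2(w=2), 4(w=7)

Step 2: Apply Dijkstra's algorithm from vertex 3:
  Visit vertex 3 (distance=0)
    Update dist[1] = 9
    Update dist[2] = 3
    Update dist[5] = 8
  Visit vertex 2 (distance=3)
    Update dist[4] = 12
    Update dist[7] = 5
  Visit vertex 7 (distance=5)
  Visit vertex 5 (distance=8)
    Update dist[4] = 11
    Update dist[6] = 9

Step 3: Shortest path: 3 -> 5
Total weight: 8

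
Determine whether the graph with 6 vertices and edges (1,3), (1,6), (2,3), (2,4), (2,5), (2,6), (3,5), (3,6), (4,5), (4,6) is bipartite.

Step 1: Attempt 2-coloring using BFS:
  Start at vertex 1, assign color 0
  Color vertex 3 with color 1 (neighbor of 1)
  Color vertex 6 with color 1 (neighbor of 1)
  Color vertex 2 with color 0 (neighbor of 3)
  Color vertex 5 with color 0 (neighbor of 3)

Step 2: Conflict found! Vertices 3 and 6 are adjacent but have the same color.
This means the graph contains an odd cycle.

The graph is NOT bipartite.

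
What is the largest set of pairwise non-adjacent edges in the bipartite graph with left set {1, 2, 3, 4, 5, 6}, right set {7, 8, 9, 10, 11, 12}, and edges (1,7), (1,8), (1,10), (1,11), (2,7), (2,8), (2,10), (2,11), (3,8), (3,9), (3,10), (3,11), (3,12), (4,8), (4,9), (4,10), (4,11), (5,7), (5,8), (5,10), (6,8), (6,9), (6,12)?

Step 1: List the neighbors of each left vertex:
  1: 7, 8, 10, 11
  2: 7, 8, 10, 11
  3: 8, 9, 10, 11, 12
  4: 8, 9, 10, 11
  5: 7, 8, 10
  6: 8, 9, 12

Step 2: Greedily match left vertices, then look for augmenting paths:
  Match 1 -- 11
  Match 2 -- 8
  Match 3 -- 9
  Match 4 -- 10
  Match 5 -- 7
  Match 6 -- 12
  No augmenting path remains.

Step 3: Verify this is maximum:
  Matching size 6 = min(|L|, |R|) = min(6, 6), which is an upper bound, so this matching is maximum.

Maximum matching: {(1,11), (2,8), (3,9), (4,10), (5,7), (6,12)}
Size: 6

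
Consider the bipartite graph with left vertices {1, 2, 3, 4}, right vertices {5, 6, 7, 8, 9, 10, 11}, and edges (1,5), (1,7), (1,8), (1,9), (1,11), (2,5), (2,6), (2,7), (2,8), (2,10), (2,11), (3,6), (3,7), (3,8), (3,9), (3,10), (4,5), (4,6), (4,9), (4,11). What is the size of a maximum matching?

Step 1: List the neighbors of each left vertex:
  1: 5, 7, 8, 9, 11
  2: 5, 6, 7, 8, 10, 11
  3: 6, 7, 8, 9, 10
  4: 5, 6, 9, 11

Step 2: Greedily match left vertices, then look for augmenting paths:
  Match 1 -- 5
  Match 2 -- 6
  Match 3 -- 7
  Match 4 -- 9
  No augmenting path remains.

Step 3: Verify this is maximum:
  Matching size 4 = min(|L|, |R|) = min(4, 7), which is an upper bound, so this matching is maximum.

Maximum matching: {(1,5), (2,6), (3,7), (4,9)}
Size: 4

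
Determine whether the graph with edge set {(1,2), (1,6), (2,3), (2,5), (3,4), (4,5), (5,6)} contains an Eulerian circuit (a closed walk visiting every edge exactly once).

Step 1: Find the degree of each vertex:
  deg(1) = 2
  deg(2) = 3
  deg(3) = 2
  deg(4) = 2
  deg(5) = 3
  deg(6) = 2

Step 2: Count vertices with odd degree:
  Odd-degree vertices: 2, 5 (2 total)

Step 3: Apply Euler's theorem:
  - Eulerian circuit exists iff graph is connected and all vertices have even degree
  - Eulerian path exists iff graph is connected and has 0 or 2 odd-degree vertices

Graph is connected with exactly 2 odd-degree vertices (2, 5).
Eulerian path exists (starting and ending at the odd-degree vertices), but no Eulerian circuit.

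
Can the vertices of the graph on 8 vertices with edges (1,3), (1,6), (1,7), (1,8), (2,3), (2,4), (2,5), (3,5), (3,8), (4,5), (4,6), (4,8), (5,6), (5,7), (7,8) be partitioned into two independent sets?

Step 1: Attempt 2-coloring using BFS:
  Start at vertex 1, assign color 0
  Color vertex 3 with color 1 (neighbor of 1)
  Color vertex 6 with color 1 (neighbor of 1)
  Color vertex 7 with color 1 (neighbor of 1)
  Color vertex 8 with color 1 (neighbor of 1)
  Color vertex 2 with color 0 (neighbor of 3)
  Color vertex 5 with color 0 (neighbor of 3)

Step 2: Conflict found! Vertices 3 and 8 are adjacent but have the same color.
This means the graph contains an odd cycle.

The graph is NOT bipartite.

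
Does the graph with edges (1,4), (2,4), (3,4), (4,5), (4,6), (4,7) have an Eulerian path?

Step 1: Find the degree of each vertex:
  deg(1) = 1
  deg(2) = 1
  deg(3) = 1
  deg(4) = 6
  deg(5) = 1
  deg(6) = 1
  deg(7) = 1

Step 2: Count vertices with odd degree:
  Odd-degree vertices: 1, 2, 3, 5, 6, 7 (6 total)

Step 3: Apply Euler's theorem:
  - Eulerian circuit exists iff graph is connected and all vertices have even degree
  - Eulerian path exists iff graph is connected and has 0 or 2 odd-degree vertices

Graph has 6 odd-degree vertices (need 0 or 2).
Neither Eulerian path nor Eulerian circuit exists.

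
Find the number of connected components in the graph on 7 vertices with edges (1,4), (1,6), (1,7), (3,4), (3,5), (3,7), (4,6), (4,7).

Step 1: Build adjacency list from edges:
  1: 4, 6, 7
  2: (none)
  3: 4, 5, 7
  4: 1, 3, 6, 7
  5: 3
  6: 1, 4
  7: 1, 3, 4

Step 2: Run BFS/DFS from vertex 1:
  Visited: {1, 4, 6, 7, 3, 5}
  Reached 6 of 7 vertices

Step 3: Only 6 of 7 vertices reached. Graph is disconnected.
Connected components: {1, 3, 4, 5, 6, 7}, {2}
Number of connected components: 2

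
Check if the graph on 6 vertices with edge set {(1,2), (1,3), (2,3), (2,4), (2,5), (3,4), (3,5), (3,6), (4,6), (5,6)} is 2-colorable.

Step 1: Attempt 2-coloring using BFS:
  Start at vertex 1, assign color 0
  Color vertex 2 with color 1 (neighbor of 1)
  Color vertex 3 with color 1 (neighbor of 1)

Step 2: Conflict found! Vertices 2 and 3 are adjacent but have the same color.
This means the graph contains an odd cycle.

The graph is NOT bipartite.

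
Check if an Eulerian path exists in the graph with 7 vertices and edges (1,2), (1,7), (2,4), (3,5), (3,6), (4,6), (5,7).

Step 1: Find the degree of each vertex:
  deg(1) = 2
  deg(2) = 2
  deg(3) = 2
  deg(4) = 2
  deg(5) = 2
  deg(6) = 2
  deg(7) = 2

Step 2: Count vertices with odd degree:
  All vertices have even degree (0 odd-degree vertices)

Step 3: Apply Euler's theorem:
  - Eulerian circuit exists iff graph is connected and all vertices have even degree
  - Eulerian path exists iff graph is connected and has 0 or 2 odd-degree vertices

Graph is connected with 0 odd-degree vertices.
Both Eulerian circuit and Eulerian path exist.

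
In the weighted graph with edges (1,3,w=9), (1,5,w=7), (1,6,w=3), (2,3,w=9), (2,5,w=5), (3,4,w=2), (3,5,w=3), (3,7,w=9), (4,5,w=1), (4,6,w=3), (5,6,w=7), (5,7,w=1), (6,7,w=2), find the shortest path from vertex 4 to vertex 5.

Step 1: Build adjacency list with weights:
  1: 3(w=9), 5(w=7), 6(w=3)
  2: 3(w=9), 5(w=5)
  3: 1(w=9), 2(w=9), 4(w=2), 5(w=3), 7(w=9)
  4: 3(w=2), 5(w=1), 6(w=3)
  5: 1(w=7), 2(w=5), 3(w=3), 4(w=1), 6(w=7), 7(w=1)
  6: 1(w=3), 4(w=3), 5(w=7), 7(w=2)
  7: 3(w=9), 5(w=1), 6(w=2)

Step 2: Apply Dijkstra's algorithm from vertex 4:
  Visit vertex 4 (distance=0)
    Update dist[3] = 2
    Update dist[5] = 1
    Update dist[6] = 3
  Visit vertex 5 (distance=1)
    Update dist[1] = 8
    Update dist[2] = 6
    Update dist[7] = 2

Step 3: Shortest path: 4 -> 5
Total weight: 1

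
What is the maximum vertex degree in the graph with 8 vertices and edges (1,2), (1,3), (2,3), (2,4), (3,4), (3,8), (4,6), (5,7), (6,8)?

Step 1: Count edges incident to each vertex:
  deg(1) = 2 (neighbors: 2, 3)
  deg(2) = 3 (neighbors: 1, 3, 4)
  deg(3) = 4 (neighbors: 1, 2, 4, 8)
  deg(4) = 3 (neighbors: 2, 3, 6)
  deg(5) = 1 (neighbors: 7)
  deg(6) = 2 (neighbors: 4, 8)
  deg(7) = 1 (neighbors: 5)
  deg(8) = 2 (neighbors: 3, 6)

Step 2: Find maximum:
  max(2, 3, 4, 3, 1, 2, 1, 2) = 4 (vertex 3)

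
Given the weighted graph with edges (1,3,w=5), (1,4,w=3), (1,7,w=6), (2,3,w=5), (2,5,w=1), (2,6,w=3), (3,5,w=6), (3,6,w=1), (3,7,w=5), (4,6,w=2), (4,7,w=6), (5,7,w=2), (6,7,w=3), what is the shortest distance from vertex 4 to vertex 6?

Step 1: Build adjacency list with weights:
  1: 3(w=5), 4(w=3), 7(w=6)
  2: 3(w=5), 5(w=1), 6(w=3)
  3: 1(w=5), 2(w=5), 5(w=6), 6(w=1), 7(w=5)
  4: 1(w=3), 6(w=2), 7(w=6)
  5: 2(w=1), 3(w=6), 7(w=2)
  6: 2(w=3), 3(w=1), 4(w=2), 7(w=3)
  7: 1(w=6), 3(w=5), 4(w=6), 5(w=2), 6(w=3)

Step 2: Apply Dijkstra's algorithm from vertex 4:
  Visit vertex 4 (distance=0)
    Update dist[1] = 3
    Update dist[6] = 2
    Update dist[7] = 6
  Visit vertex 6 (distance=2)
    Update dist[2] = 5
    Update dist[3] = 3
    Update dist[7] = 5

Step 3: Shortest path: 4 -> 6
Total weight: 2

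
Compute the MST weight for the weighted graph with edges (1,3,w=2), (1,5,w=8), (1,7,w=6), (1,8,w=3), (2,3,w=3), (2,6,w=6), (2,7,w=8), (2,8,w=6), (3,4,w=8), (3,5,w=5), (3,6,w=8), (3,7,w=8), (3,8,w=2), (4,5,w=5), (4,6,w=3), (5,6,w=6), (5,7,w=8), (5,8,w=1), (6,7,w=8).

Apply Kruskal's algorithm (sort edges by weight, add if no cycle):

Sorted edges by weight:
  (5,8) w=1
  (1,3) w=2
  (3,8) w=2
  (1,8) w=3
  (2,3) w=3
  (4,6) w=3
  (3,5) w=5
  (4,5) w=5
  (1,7) w=6
  (2,6) w=6
  (2,8) w=6
  (5,6) w=6
  (1,5) w=8
  (2,7) w=8
  (3,7) w=8
  (3,4) w=8
  (3,6) w=8
  (5,7) w=8
  (6,7) w=8

Add edge (5,8) w=1 -- no cycle. Running total: 1
Add edge (1,3) w=2 -- no cycle. Running total: 3
Add edge (3,8) w=2 -- no cycle. Running total: 5
Skip edge (1,8) w=3 -- would create cycle
Add edge (2,3) w=3 -- no cycle. Running total: 8
Add edge (4,6) w=3 -- no cycle. Running total: 11
Skip edge (3,5) w=5 -- would create cycle
Add edge (4,5) w=5 -- no cycle. Running total: 16
Add edge (1,7) w=6 -- no cycle. Running total: 22

MST edges: (5,8,w=1), (1,3,w=2), (3,8,w=2), (2,3,w=3), (4,6,w=3), (4,5,w=5), (1,7,w=6)
Total MST weight: 1 + 2 + 2 + 3 + 3 + 5 + 6 = 22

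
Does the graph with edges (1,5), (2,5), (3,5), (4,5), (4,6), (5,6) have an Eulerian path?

Step 1: Find the degree of each vertex:
  deg(1) = 1
  deg(2) = 1
  deg(3) = 1
  deg(4) = 2
  deg(5) = 5
  deg(6) = 2

Step 2: Count vertices with odd degree:
  Odd-degree vertices: 1, 2, 3, 5 (4 total)

Step 3: Apply Euler's theorem:
  - Eulerian circuit exists iff graph is connected and all vertices have even degree
  - Eulerian path exists iff graph is connected and has 0 or 2 odd-degree vertices

Graph has 4 odd-degree vertices (need 0 or 2).
Neither Eulerian path nor Eulerian circuit exists.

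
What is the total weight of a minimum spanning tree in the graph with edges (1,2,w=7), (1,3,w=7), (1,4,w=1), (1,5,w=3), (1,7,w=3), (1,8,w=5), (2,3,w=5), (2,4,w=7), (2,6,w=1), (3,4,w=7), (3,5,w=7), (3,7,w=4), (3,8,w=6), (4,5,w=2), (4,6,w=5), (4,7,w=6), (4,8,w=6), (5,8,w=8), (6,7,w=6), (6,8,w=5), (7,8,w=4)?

Apply Kruskal's algorithm (sort edges by weight, add if no cycle):

Sorted edges by weight:
  (1,4) w=1
  (2,6) w=1
  (4,5) w=2
  (1,7) w=3
  (1,5) w=3
  (3,7) w=4
  (7,8) w=4
  (1,8) w=5
  (2,3) w=5
  (4,6) w=5
  (6,8) w=5
  (3,8) w=6
  (4,8) w=6
  (4,7) w=6
  (6,7) w=6
  (1,2) w=7
  (1,3) w=7
  (2,4) w=7
  (3,4) w=7
  (3,5) w=7
  (5,8) w=8

Add edge (1,4) w=1 -- no cycle. Running total: 1
Add edge (2,6) w=1 -- no cycle. Running total: 2
Add edge (4,5) w=2 -- no cycle. Running total: 4
Add edge (1,7) w=3 -- no cycle. Running total: 7
Skip edge (1,5) w=3 -- would create cycle
Add edge (3,7) w=4 -- no cycle. Running total: 11
Add edge (7,8) w=4 -- no cycle. Running total: 15
Skip edge (1,8) w=5 -- would create cycle
Add edge (2,3) w=5 -- no cycle. Running total: 20

MST edges: (1,4,w=1), (2,6,w=1), (4,5,w=2), (1,7,w=3), (3,7,w=4), (7,8,w=4), (2,3,w=5)
Total MST weight: 1 + 1 + 2 + 3 + 4 + 4 + 5 = 20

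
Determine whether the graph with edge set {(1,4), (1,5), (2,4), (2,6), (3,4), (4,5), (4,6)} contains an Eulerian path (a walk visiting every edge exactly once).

Step 1: Find the degree of each vertex:
  deg(1) = 2
  deg(2) = 2
  deg(3) = 1
  deg(4) = 5
  deg(5) = 2
  deg(6) = 2

Step 2: Count vertices with odd degree:
  Odd-degree vertices: 3, 4 (2 total)

Step 3: Apply Euler's theorem:
  - Eulerian circuit exists iff graph is connected and all vertices have even degree
  - Eulerian path exists iff graph is connected and has 0 or 2 odd-degree vertices

Graph is connected with exactly 2 odd-degree vertices (3, 4).
Eulerian path exists (starting and ending at the odd-degree vertices), but no Eulerian circuit.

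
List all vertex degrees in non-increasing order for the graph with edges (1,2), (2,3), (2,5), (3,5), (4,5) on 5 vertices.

Step 1: Count edges incident to each vertex:
  deg(1) = 1 (neighbors: 2)
  deg(2) = 3 (neighbors: 1, 3, 5)
  deg(3) = 2 (neighbors: 2, 5)
  deg(4) = 1 (neighbors: 5)
  deg(5) = 3 (neighbors: 2, 3, 4)

Step 2: Sort degrees in non-increasing order:
  Degrees: [1, 3, 2, 1, 3] -> sorted: [3, 3, 2, 1, 1]

Degree sequence: [3, 3, 2, 1, 1]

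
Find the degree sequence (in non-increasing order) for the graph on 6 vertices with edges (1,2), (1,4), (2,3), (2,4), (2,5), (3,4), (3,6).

Step 1: Count edges incident to each vertex:
  deg(1) = 2 (neighbors: 2, 4)
  deg(2) = 4 (neighbors: 1, 3, 4, 5)
  deg(3) = 3 (neighbors: 2, 4, 6)
  deg(4) = 3 (neighbors: 1, 2, 3)
  deg(5) = 1 (neighbors: 2)
  deg(6) = 1 (neighbors: 3)

Step 2: Sort degrees in non-increasing order:
  Degrees: [2, 4, 3, 3, 1, 1] -> sorted: [4, 3, 3, 2, 1, 1]

Degree sequence: [4, 3, 3, 2, 1, 1]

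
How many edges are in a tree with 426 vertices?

A tree on n vertices always has exactly n - 1 edges.
For n = 426: edges = 426 - 1 = 425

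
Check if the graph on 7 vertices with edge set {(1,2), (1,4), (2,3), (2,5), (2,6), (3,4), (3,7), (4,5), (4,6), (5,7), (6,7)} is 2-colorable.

Step 1: Attempt 2-coloring using BFS:
  Start at vertex 1, assign color 0
  Color vertex 2 with color 1 (neighbor of 1)
  Color vertex 4 with color 1 (neighbor of 1)
  Color vertex 3 with color 0 (neighbor of 2)
  Color vertex 5 with color 0 (neighbor of 2)
  Color vertex 6 with color 0 (neighbor of 2)
  Color vertex 7 with color 1 (neighbor of 3)

Step 2: 2-coloring succeeded. No conflicts found.
  Set A (color 0): {1, 3, 5, 6}
  Set B (color 1): {2, 4, 7}

The graph is bipartite with partition {1, 3, 5, 6}, {2, 4, 7}.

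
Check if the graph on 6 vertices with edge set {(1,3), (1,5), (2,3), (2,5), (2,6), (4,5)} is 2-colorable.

Step 1: Attempt 2-coloring using BFS:
  Start at vertex 1, assign color 0
  Color vertex 3 with color 1 (neighbor of 1)
  Color vertex 5 with color 1 (neighbor of 1)
  Color vertex 2 with color 0 (neighbor of 3)
  Color vertex 4 with color 0 (neighbor of 5)
  Color vertex 6 with color 1 (neighbor of 2)

Step 2: 2-coloring succeeded. No conflicts found.
  Set A (color 0): {1, 2, 4}
  Set B (color 1): {3, 5, 6}

The graph is bipartite with partition {1, 2, 4}, {3, 5, 6}.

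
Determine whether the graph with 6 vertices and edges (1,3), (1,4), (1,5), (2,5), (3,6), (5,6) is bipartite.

Step 1: Attempt 2-coloring using BFS:
  Start at vertex 1, assign color 0
  Color vertex 3 with color 1 (neighbor of 1)
  Color vertex 4 with color 1 (neighbor of 1)
  Color vertex 5 with color 1 (neighbor of 1)
  Color vertex 6 with color 0 (neighbor of 3)
  Color vertex 2 with color 0 (neighbor of 5)

Step 2: 2-coloring succeeded. No conflicts found.
  Set A (color 0): {1, 2, 6}
  Set B (color 1): {3, 4, 5}

The graph is bipartite with partition {1, 2, 6}, {3, 4, 5}.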